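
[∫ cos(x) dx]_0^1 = sin(1)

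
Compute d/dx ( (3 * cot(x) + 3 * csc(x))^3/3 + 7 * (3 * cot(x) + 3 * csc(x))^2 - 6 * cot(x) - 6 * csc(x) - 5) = -3*(42*cos(x)^2 + 84*cos(x) + 42 + 11*cos(x)^3/sin(x) + 29*cos(x)^2/sin(x) + 25*cos(x)/sin(x) + 7/sin(x))/sin(x)^3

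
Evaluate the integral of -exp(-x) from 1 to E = -exp(-1) + exp(-E)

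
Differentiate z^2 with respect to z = 2*z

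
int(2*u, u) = u^2 + C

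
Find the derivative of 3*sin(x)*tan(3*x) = 9*sin(x)/cos(3*x)^2 + 3*cos(x)*tan(3*x)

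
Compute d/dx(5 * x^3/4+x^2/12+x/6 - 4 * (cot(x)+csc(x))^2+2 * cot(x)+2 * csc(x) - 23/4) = 15*x^2/4 + x/6 + 1/6 - 8/sin(x) - 2*cos(x)/sin(x)^2 - 2/sin(x)^2 + 16*cos(x)/sin(x)^3 + 16/sin(x)^3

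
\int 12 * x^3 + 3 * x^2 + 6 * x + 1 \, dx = 3*x^4 + x^3 + 3*x^2 + x + C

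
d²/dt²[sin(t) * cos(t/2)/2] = -sin(t/2)/16 - 9*sin(3*t/2)/16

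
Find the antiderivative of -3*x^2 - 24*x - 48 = -x^3 - 12*x^2 - 48*x + C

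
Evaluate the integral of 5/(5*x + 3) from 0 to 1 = -log(3) + log(8)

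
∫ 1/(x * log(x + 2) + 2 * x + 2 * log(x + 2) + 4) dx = log(log(x + 2) + 2) + C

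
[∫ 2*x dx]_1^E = -1 + exp(2)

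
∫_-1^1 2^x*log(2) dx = 3/2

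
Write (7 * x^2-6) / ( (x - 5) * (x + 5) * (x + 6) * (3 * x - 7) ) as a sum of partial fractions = -867/(4400*(3*x - 7)) - 246/(275*(x + 6)) + 169/(220*(x + 5)) + 169/(880*(x - 5))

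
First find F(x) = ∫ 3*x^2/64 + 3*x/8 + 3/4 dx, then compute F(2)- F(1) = 91/64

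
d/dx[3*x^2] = 6*x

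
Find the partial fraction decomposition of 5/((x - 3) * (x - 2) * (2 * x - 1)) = 4/(3*(2*x - 1)) - 5/(3*(x - 2)) + 1/(x - 3)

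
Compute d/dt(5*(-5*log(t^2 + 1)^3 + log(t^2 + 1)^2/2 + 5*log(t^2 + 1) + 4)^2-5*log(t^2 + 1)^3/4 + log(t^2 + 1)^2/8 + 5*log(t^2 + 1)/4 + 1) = (3000*t*log(t^2 + 1)^5 - 500*t*log(t^2 + 1)^4 - 3980*t*log(t^2 + 1)^3 - 2115*t*log(t^2 + 1)^2 + 1161*t*log(t^2 + 1) + 805*t)/(2*t^2 + 2)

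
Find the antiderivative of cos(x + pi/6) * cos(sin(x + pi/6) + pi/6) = sin(sin(x + pi/6) + pi/6) + C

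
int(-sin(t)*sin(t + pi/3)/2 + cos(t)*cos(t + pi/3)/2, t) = sin(2*t + pi/3)/4 + C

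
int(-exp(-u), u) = exp(-u) + C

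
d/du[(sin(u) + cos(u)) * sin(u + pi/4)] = sqrt(2)*cos(2*u)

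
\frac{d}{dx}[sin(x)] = cos(x)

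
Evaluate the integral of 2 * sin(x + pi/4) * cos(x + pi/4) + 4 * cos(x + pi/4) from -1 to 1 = sin(2) + 4*sqrt(2)*sin(1)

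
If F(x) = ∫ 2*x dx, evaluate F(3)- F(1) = 8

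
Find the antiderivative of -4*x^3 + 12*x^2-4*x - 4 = -x^4 + 4*x^3 - 2*x^2 - 4*x + C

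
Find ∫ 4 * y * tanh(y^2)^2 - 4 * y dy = -2*tanh(y^2) + C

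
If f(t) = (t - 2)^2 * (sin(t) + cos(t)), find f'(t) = -t^2*sin(t) + t^2*cos(t) + 6*t*sin(t) - 2*t*cos(t) - 8*sin(t)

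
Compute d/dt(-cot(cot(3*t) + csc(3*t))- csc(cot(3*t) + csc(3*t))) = -3*(cos(3*t)*cos(1/tan(3*t) + 1/sin(3*t)) + cos(3*t) + cos(1/tan(3*t) + 1/sin(3*t)) + 1)/(sin(3*t)^2*sin(1/tan(3*t) + 1/sin(3*t))^2)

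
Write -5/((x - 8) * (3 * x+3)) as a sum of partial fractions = 5/(27*(x + 1)) - 5/(27*(x - 8))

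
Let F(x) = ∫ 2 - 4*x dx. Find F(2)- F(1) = -4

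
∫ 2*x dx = x^2 + C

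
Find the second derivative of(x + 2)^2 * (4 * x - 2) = 24*x + 28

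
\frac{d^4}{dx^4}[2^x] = 2^x*log(2)^4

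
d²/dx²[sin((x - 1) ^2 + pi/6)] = -4*x^2*sin(x^2 - 2*x + pi/6 + 1) + 8*x*sin(x^2 - 2*x + pi/6 + 1) - 4*sin(x^2 - 2*x + pi/6 + 1) + 2*cos(x^2 - 2*x + pi/6 + 1)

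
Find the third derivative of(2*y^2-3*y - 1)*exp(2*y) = 16*y^2*exp(2*y) + 24*y*exp(2*y) - 20*exp(2*y)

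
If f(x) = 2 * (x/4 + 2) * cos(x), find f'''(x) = x*sin(x)/2 + 4*sin(x) - 3*cos(x)/2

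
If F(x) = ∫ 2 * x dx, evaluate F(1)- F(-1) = 0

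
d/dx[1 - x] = -1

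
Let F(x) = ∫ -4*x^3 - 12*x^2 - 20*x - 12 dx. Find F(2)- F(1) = -85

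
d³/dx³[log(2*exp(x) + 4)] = (-2*exp(2*x) + 4*exp(x))/(exp(3*x) + 6*exp(2*x) + 12*exp(x) + 8)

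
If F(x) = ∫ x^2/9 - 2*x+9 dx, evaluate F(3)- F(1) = 296/27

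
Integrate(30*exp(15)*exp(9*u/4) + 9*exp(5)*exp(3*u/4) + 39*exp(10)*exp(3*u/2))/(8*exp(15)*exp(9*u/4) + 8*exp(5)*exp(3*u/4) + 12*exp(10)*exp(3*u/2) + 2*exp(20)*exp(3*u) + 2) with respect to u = (-2*exp(3*u/4 + 5) + 9*exp(3*u/2 + 10) - 4)/(2*exp(3*u/4 + 5) + exp(3*u/2 + 10) + 1) + C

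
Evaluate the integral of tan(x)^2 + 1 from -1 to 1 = 2*tan(1)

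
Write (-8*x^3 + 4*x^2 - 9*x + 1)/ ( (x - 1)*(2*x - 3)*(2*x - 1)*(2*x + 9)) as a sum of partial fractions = -1703/(1320*(2*x + 9)) - 7/(20*(2*x - 1)) - 61/(24*(2*x - 3)) + 12/(11*(x - 1))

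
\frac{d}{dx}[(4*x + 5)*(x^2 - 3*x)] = 12*x^2 - 14*x - 15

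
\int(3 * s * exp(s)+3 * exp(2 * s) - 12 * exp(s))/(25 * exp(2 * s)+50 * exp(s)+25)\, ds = (3*s*exp(s) - 65*exp(s) - 50)/(25*(exp(s) + 1)) + C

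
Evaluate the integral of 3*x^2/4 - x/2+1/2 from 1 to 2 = 3/2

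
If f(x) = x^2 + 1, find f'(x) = 2*x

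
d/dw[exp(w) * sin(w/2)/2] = (2*sin(w/2) + cos(w/2))*exp(w)/4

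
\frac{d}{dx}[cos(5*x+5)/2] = -5*sin(5*x + 5)/2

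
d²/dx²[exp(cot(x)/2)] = ((-1 + sin(x)^(-2))^2/4 - 1/4 + 1/(2*sin(x)^2) + cos(x)/sin(x)^3)*exp(1/(2*tan(x)))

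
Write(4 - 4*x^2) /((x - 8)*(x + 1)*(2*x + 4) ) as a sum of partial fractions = -3/(5*(x + 2)) - 7/(5*(x - 8))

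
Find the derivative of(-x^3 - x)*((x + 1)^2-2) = -5*x^4 - 8*x^3 - 4*x + 1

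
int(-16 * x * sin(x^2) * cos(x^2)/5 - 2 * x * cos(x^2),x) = -(4*sin(x^2) + 5)*sin(x^2)/5 + C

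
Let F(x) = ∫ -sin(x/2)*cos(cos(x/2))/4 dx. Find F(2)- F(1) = -sin(cos(1/2))/2 + sin(cos(1))/2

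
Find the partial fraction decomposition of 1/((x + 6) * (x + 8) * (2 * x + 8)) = 1/(16*(x + 8)) - 1/(8*(x + 6)) + 1/(16*(x + 4))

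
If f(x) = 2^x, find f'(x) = 2^x*log(2)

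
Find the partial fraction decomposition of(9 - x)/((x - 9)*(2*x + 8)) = -1/(2*(x + 4))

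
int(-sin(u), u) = cos(u) + C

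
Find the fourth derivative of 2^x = 2^x*log(2)^4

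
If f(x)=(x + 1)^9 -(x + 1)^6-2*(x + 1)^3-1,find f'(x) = 9*x^8 + 72*x^7 + 252*x^6 + 498*x^5 + 600*x^4 + 444*x^3 + 186*x^2 + 30*x - 3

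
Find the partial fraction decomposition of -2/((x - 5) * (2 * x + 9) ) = 4/(19*(2*x + 9)) - 2/(19*(x - 5))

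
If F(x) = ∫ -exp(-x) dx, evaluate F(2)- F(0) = -1 + exp(-2)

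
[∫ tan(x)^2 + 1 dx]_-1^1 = 2*tan(1)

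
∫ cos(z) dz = sin(z) + C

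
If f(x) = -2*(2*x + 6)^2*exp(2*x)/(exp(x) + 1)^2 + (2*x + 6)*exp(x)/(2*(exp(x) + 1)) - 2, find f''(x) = (16*x^2*exp(3*x) - 32*x^2*exp(2*x) + 31*x*exp(3*x) - 256*x*exp(2*x) + x*exp(x) - 16*exp(4*x) - 81*exp(3*x) - 492*exp(2*x) + 5*exp(x))/(exp(4*x) + 4*exp(3*x) + 6*exp(2*x) + 4*exp(x) + 1)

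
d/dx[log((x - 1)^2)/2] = 1/(x - 1)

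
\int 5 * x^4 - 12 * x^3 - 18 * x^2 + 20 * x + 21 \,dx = x^5 - 3*x^4 - 6*x^3 + 10*x^2 + 21*x + C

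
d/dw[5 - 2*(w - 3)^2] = 12 - 4*w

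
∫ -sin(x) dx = cos(x) + C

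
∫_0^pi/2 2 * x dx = pi^2/4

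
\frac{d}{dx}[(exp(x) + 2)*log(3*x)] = (x*exp(x)*log(x) + x*exp(x)*log(3) + exp(x) + 2)/x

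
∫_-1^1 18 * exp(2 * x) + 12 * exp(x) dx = -(3*exp(-1) + 2)^2 + (2 + 3*E)^2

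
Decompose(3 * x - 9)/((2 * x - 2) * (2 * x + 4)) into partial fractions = 5/(4*(x + 2)) - 1/(2*(x - 1))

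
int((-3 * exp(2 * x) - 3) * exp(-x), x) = -6*sinh(x) + C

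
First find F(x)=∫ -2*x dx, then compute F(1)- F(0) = -1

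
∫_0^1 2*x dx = 1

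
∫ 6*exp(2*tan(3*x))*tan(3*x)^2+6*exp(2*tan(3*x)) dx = exp(2*tan(3*x)) + C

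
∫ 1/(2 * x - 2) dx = log(x - 1)/2 + C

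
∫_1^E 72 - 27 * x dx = -27*exp(2)/2 - 117/2 + 72*E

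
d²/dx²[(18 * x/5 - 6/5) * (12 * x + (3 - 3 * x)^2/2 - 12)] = 486*x/5 + 54/5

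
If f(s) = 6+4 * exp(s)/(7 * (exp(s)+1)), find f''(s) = (-4*exp(2*s) + 4*exp(s))/(7*exp(3*s) + 21*exp(2*s) + 21*exp(s) + 7)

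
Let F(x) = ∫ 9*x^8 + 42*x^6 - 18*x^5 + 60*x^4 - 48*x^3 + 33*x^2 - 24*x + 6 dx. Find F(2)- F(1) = 1323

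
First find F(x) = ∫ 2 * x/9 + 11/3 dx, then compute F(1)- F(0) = 34/9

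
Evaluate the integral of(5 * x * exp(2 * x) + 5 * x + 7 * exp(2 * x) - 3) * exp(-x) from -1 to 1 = -4*exp(-1) + 4*E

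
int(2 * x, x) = x^2 + C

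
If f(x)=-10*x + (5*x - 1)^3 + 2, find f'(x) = 375*x^2 - 150*x + 5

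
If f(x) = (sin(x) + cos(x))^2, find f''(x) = -4*sin(2*x)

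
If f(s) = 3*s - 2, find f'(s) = 3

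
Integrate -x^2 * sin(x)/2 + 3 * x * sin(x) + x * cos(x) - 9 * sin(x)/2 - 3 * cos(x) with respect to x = (x - 3)^2*cos(x)/2 + C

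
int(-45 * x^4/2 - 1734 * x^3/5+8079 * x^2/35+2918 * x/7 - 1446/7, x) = -9*x^5/2 - 867*x^4/10 + 2693*x^3/35 + 1459*x^2/7 - 1446*x/7 + C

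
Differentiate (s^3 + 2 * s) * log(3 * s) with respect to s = 3*s^2*log(s) + s^2 + 3*s^2*log(3) + 2*log(s) + 2 + 2*log(3)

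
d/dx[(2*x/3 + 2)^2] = 8*x/9 + 8/3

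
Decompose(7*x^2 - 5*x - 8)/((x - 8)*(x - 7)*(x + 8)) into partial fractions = 2/(x + 8) - 20/(x - 7) + 25/(x - 8)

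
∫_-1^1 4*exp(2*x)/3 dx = -2*exp(-2)/3 + 2*exp(2)/3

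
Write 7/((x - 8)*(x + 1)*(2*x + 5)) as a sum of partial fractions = 4/(9*(2*x + 5)) - 7/(27*(x + 1)) + 1/(27*(x - 8))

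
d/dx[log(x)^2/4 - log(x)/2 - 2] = (log(x) - 1)/(2*x)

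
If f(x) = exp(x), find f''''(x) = exp(x)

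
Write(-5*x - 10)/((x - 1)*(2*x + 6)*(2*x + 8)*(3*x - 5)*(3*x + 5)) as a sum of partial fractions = -9/(1792*(3*x + 5)) - 99/(3808*(3*x - 5)) + 1/(238*(x + 4)) - 5/(896*(x + 3)) + 3/(256*(x - 1))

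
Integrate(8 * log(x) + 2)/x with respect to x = 2*(2*log(x) + 1)*log(x) + C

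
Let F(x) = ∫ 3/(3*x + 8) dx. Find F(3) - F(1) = -log(11) + log(17)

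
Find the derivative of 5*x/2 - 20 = 5/2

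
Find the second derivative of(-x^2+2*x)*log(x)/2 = (-2*x*log(x) - 3*x + 2)/(2*x)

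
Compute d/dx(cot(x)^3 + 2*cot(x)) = -2 - 5/tan(x)^2 - 3/tan(x)^4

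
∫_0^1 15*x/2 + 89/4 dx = 26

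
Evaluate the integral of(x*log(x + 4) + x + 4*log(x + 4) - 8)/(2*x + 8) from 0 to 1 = -7*log(5)/2 + 8*log(2)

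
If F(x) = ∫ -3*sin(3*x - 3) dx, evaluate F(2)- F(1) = -1 + cos(3)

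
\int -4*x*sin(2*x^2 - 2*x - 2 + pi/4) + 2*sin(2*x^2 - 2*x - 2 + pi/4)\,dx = cos(2*x^2 - 2*x - 2 + pi/4) + C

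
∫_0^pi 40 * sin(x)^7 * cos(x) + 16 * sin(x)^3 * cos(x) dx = 0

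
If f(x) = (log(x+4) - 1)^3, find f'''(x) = (6*log(x + 4)^2 - 30*log(x + 4) + 30)/(x^3 + 12*x^2 + 48*x + 64)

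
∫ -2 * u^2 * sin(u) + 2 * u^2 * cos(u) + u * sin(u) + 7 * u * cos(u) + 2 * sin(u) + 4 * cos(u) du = sqrt(2)*(2*u^2 + 3*u + 1)*sin(u + pi/4) + C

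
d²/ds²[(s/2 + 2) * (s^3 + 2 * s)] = 6*s^2 + 12*s + 2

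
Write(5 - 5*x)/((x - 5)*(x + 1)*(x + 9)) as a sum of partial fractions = 25/(56*(x + 9)) - 5/(24*(x + 1)) - 5/(21*(x - 5))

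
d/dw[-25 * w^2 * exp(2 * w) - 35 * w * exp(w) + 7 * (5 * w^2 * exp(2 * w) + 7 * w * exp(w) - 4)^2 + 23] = 700*w^4*exp(4*w) + 700*w^3*exp(4*w) + 1470*w^3*exp(3*w) + 1470*w^2*exp(3*w) + 76*w^2*exp(2*w) + 76*w*exp(2*w) - 427*w*exp(w) - 427*exp(w)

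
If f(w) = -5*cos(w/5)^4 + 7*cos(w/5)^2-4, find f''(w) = 16*sin(w/5)^4/5 - 72*sin(w/5)^2/25 + 6/25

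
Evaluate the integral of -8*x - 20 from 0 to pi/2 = -(-4 - pi)^2 - 2*pi + 16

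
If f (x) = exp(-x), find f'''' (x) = exp(-x)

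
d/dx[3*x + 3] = 3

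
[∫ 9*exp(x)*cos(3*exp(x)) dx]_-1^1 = -3*sin(3*exp(-1)) + 3*sin(3*E)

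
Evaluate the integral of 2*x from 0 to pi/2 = pi^2/4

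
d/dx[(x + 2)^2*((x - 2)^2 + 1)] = 4*x^3 - 14*x + 4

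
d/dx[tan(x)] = cos(x)^(-2)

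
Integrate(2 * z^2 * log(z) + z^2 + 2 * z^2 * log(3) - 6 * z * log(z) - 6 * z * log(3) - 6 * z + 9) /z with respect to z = (z - 3)^2*log(3*z) + C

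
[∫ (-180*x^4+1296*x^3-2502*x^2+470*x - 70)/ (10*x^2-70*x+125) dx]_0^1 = -21/5 - log(50) + log(26)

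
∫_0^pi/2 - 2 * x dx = -pi^2/4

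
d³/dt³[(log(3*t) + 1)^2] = (4*log(t) - 2 + 4*log(3))/t^3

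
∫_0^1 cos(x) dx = sin(1)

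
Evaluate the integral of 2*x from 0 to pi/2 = pi^2/4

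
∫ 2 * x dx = x^2 + C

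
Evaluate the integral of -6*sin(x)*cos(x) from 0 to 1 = -3*sin(1)^2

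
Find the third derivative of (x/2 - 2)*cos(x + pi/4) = x*sin(x + pi/4)/2 - 2*sin(x + pi/4) - 3*cos(x + pi/4)/2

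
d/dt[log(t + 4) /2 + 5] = 1/(2*t + 8)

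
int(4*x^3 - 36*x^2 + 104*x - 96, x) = x^4 - 12*x^3 + 52*x^2 - 96*x + C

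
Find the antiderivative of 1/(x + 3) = log(x + 3) + C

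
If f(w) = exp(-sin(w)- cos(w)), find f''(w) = (-sin(2*w) + sqrt(2)*sin(w + pi/4) + 1)*exp(-sqrt(2)*sin(w + pi/4))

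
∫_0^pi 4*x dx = 2*pi^2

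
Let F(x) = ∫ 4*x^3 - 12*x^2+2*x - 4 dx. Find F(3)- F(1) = -24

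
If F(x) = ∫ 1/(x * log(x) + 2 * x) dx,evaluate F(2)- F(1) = log(log(2)/2 + 1)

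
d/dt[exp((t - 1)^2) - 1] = 2*t*exp(t^2 - 2*t + 1) - 2*exp(t^2 - 2*t + 1)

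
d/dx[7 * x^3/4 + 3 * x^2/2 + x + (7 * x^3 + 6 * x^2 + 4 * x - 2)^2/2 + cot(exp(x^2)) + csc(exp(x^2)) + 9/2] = 147*x^5 + 210*x^4 + 184*x^3 + 141*x^2/4 - 2*x*exp(x^2)*cos(exp(x^2))/sin(exp(x^2))^2 - 2*x*exp(x^2)/sin(exp(x^2))^2 - 5*x - 7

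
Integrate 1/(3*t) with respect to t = log(t)/3 + C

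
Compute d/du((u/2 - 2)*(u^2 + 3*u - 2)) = 3*u^2/2 - u - 7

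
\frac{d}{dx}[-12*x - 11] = -12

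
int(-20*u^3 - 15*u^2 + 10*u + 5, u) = -5*u^4 - 5*u^3 + 5*u^2 + 5*u + C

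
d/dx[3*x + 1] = 3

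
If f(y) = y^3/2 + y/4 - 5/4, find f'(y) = 3*y^2/2 + 1/4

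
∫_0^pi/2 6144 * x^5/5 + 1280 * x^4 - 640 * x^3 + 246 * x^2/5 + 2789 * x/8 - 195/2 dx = -45*pi/4 - 20 + 6*pi^2 + 24*pi^3/5 + 5*(-15*pi/8 + 2 + pi^2 + 4*pi^3/5)^2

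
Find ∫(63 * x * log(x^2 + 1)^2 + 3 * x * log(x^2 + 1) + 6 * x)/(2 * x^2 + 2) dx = 3*(14*log(x^2 + 1)^2 + log(x^2 + 1) + 4)*log(x^2 + 1)/8 + C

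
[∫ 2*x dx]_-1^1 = 0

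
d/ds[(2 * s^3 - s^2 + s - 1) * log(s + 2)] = (6*s^3*log(s + 2) + 2*s^3 + 10*s^2*log(s + 2) - s^2 - 3*s*log(s + 2) + s + 2*log(s + 2) - 1)/(s + 2)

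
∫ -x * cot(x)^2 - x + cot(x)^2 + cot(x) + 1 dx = (x - 1)*cot(x) + C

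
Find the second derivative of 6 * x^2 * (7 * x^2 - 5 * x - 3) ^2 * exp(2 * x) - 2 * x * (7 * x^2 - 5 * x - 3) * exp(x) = 1176*x^6*exp(2*x) + 5376*x^5*exp(2*x) + 12*x^4*exp(2*x) - 9312*x^3*exp(2*x) - 14*x^3*exp(x) + 1152*x^2*exp(2*x) - 74*x^2*exp(x) + 1512*x*exp(2*x) - 38*x*exp(x) + 108*exp(2*x) + 32*exp(x)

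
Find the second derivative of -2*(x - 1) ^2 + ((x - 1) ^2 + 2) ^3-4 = 30*x^4 - 120*x^3 + 252*x^2 - 264*x + 122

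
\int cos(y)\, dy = sin(y) + C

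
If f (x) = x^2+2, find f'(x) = 2*x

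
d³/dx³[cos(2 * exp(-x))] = (2*exp(2*x)*sin(2*exp(-x)) + 12*exp(x)*cos(2*exp(-x)) - 8*sin(2*exp(-x)))*exp(-3*x)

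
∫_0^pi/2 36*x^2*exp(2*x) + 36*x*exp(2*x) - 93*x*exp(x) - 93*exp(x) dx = -21*pi*exp(pi/2)/2 - 72 + 2*(-3*pi*exp(pi/2)/2 + 6)^2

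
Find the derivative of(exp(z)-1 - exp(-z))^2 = (2*exp(4*z) - 2*exp(3*z) - 2*exp(z) - 2)*exp(-2*z)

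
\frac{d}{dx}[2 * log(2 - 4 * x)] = 4/(2*x - 1)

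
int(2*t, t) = t^2 + C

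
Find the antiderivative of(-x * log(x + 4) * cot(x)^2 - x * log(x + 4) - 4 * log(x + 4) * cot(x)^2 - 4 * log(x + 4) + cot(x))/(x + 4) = log(x + 4)*cot(x) + C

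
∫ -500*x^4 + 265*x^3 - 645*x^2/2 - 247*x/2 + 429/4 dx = -100*x^5 + 265*x^4/4 - 215*x^3/2 - 247*x^2/4 + 429*x/4 + C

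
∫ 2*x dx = x^2 + C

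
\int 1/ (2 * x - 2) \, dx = log(x - 1)/2 + C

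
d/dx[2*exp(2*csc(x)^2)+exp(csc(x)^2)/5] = -2*(4*exp(sin(x)^(-2)) + 1/5)*exp(sin(x)^(-2))*cos(x)/sin(x)^3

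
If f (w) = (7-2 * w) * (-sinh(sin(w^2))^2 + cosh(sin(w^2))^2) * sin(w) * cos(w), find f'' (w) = 4*w*sin(2*w) - 14*sin(2*w) - 4*cos(2*w)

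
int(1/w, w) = log(w) + C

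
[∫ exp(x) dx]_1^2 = -E + exp(2)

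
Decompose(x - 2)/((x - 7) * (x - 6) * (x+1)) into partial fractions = -3/(56*(x + 1)) - 4/(7*(x - 6)) + 5/(8*(x - 7))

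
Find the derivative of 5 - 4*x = -4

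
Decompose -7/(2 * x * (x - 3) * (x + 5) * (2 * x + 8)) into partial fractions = 7/(160*(x + 5)) - 1/(16*(x + 4)) - 1/(96*(x - 3)) + 7/(240*x)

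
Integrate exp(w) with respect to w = exp(w) + C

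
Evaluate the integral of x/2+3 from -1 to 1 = 6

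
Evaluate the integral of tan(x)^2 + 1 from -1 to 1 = 2*tan(1)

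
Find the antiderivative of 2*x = x^2 + C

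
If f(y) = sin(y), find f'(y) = cos(y)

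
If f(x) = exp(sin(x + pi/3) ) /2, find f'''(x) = (2*sin(x)^2 - 2*sqrt(3)*sin(x)*cos(x) - 12*sin(x + pi/3) - 3)*exp(sqrt(3)*cos(x)/2)*exp(sin(x)/2)*cos(x + pi/3)/8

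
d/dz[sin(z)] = cos(z)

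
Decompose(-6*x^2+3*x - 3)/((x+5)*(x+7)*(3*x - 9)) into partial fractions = -53/(10*(x + 7)) + 7/(2*(x + 5)) - 1/(5*(x - 3))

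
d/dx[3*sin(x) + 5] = 3*cos(x)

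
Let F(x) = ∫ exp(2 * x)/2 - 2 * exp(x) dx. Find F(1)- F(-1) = -(-2 + exp(-1)/2)^2 + (-2 + E/2)^2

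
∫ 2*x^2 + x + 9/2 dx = 2*x^3/3 + x^2/2 + 9*x/2 + C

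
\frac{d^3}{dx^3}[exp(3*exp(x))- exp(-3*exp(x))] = (27*exp(3*x) - 27*exp(2*x) + 3*exp(x) + 3*exp(x + 6*exp(x)) + 27*exp(2*x + 6*exp(x)) + 27*exp(3*x + 6*exp(x)))*exp(-3*exp(x))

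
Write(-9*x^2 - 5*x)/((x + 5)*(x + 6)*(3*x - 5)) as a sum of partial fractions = -15/(23*(3*x - 5)) - 294/(23*(x + 6)) + 10/(x + 5)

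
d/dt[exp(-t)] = -exp(-t)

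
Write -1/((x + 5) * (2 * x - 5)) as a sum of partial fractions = -2/(15*(2*x - 5)) + 1/(15*(x + 5))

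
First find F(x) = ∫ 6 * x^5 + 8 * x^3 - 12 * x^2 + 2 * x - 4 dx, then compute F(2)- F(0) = 60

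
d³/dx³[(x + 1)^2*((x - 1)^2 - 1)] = 24*x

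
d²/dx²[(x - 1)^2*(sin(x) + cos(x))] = -x^2*sin(x) - x^2*cos(x) - 2*x*sin(x) + 6*x*cos(x) + 5*sin(x) - 3*cos(x)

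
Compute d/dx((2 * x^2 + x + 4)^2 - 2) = 16*x^3 + 12*x^2 + 34*x + 8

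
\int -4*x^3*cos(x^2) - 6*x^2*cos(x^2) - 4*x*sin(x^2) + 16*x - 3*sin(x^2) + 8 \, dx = x*(8*x - (2*x + 3)*sin(x^2) + 8) + C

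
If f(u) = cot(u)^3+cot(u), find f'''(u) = -60*cot(u)^6 - 120*cot(u)^4 - 68*cot(u)^2 - 8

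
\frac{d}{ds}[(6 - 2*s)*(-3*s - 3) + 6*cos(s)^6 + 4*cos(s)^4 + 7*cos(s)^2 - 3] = 12*s - 9*(cos(2*s) + 1)^2*sin(2*s)/2 - 11*sin(2*s) - 2*sin(4*s) - 12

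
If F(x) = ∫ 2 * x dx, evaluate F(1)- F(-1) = 0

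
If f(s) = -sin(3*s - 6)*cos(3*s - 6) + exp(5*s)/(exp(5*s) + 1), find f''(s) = (18*exp(15*s)*sin(6*s - 12) + 54*exp(10*s)*sin(6*s - 12) - 25*exp(10*s) + 54*exp(5*s)*sin(6*s - 12) + 25*exp(5*s) + 18*sin(6*s - 12))/(exp(15*s) + 3*exp(10*s) + 3*exp(5*s) + 1)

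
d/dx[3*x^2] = 6*x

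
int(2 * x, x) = x^2 + C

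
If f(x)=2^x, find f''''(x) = 2^x*log(2)^4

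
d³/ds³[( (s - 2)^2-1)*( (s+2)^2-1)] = 24*s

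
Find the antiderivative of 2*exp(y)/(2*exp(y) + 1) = log(2*exp(y) + 1) + C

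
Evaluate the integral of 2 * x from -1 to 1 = 0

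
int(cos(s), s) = sin(s) + C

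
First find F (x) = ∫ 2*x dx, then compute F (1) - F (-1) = 0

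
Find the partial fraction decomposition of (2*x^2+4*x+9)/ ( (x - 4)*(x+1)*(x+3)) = 15/(14*(x + 3)) - 7/(10*(x + 1)) + 57/(35*(x - 4))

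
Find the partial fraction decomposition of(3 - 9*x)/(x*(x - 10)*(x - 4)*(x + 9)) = -28/(741*(x + 9)) + 11/(104*(x - 4)) - 29/(380*(x - 10)) + 1/(120*x)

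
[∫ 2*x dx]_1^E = -1 + exp(2)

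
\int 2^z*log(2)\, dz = 2^z + C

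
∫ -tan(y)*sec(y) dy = -sec(y) + C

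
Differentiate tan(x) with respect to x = cos(x)^(-2)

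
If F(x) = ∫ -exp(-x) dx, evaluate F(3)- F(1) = -exp(-1) + exp(-3)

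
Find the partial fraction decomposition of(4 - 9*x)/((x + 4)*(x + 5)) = -49/(x + 5) + 40/(x + 4)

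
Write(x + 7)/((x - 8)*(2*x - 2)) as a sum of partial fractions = -4/(7*(x - 1)) + 15/(14*(x - 8))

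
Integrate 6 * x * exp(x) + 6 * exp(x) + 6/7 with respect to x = 6*x*(7*exp(x) + 1)/7 + C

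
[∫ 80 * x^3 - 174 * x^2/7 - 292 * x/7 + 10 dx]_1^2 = 1326/7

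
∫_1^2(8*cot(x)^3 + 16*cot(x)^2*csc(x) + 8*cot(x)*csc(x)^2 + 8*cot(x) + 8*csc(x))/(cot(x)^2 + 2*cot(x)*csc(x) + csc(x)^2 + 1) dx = -4*log((cot(2) + csc(2))^2 + 1) + 4*log(1 + (cot(1) + csc(1))^2)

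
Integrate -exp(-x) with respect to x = exp(-x) + C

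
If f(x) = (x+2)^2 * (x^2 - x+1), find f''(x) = 12*x^2 + 18*x + 2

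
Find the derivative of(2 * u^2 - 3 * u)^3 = 48*u^5 - 180*u^4 + 216*u^3 - 81*u^2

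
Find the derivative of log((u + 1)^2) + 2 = 2/(u + 1)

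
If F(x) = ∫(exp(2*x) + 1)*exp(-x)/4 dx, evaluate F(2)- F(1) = -E/4 - exp(-2)/4 + exp(-1)/4 + exp(2)/4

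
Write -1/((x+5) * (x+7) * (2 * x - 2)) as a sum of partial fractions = -1/(32*(x + 7)) + 1/(24*(x + 5)) - 1/(96*(x - 1))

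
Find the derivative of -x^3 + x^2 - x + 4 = -3*x^2 + 2*x - 1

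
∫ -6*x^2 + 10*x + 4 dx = -2*x^3 + 5*x^2 + 4*x + C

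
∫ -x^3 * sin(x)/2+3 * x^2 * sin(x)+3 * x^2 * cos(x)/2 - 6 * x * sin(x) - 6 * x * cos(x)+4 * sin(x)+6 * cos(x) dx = (x - 2)^3*cos(x)/2 + C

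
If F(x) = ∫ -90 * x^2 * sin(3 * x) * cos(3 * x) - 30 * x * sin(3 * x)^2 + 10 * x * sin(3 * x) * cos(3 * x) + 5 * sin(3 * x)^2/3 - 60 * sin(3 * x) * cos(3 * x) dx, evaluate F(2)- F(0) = -200*sin(6)^2/3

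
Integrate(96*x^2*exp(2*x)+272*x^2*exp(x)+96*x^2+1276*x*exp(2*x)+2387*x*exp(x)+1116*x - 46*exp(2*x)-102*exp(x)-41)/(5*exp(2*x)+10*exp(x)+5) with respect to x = -((2*x + 35)*(exp(x) + 1) + 5*exp(x))*(-16*x^2 + x + 3)/(5*exp(x) + 5) + C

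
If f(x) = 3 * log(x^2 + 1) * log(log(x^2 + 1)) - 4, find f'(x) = (6*x*log(log(x^2 + 1)) + 6*x)/(x^2 + 1)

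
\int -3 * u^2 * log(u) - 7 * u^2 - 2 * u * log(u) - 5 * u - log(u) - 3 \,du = -u*(log(u) + 2)*(u^2 + u + 1) + C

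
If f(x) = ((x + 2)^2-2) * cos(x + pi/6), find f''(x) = -x^2*cos(x + pi/6) - 4*sqrt(2)*x*sin(x + 5*pi/12) - 8*sin(x + pi/6)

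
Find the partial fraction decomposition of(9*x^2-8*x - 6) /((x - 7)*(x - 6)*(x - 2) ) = 7/(10*(x - 2)) - 135/(2*(x - 6)) + 379/(5*(x - 7))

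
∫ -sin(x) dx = cos(x) + C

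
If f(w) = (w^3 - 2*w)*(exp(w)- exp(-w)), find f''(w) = (w^3*exp(2*w) - w^3 + 6*w^2*exp(2*w) + 6*w^2 + 4*w*exp(2*w) - 4*w - 4*exp(2*w) - 4)*exp(-w)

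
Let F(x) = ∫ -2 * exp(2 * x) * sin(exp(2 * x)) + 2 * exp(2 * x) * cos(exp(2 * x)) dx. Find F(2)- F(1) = sqrt(2)*(-sin(pi/4 + exp(2)) + sin(pi/4 + exp(4)))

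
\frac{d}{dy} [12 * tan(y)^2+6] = 24*sin(y)/cos(y)^3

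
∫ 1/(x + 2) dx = log(x + 2) + C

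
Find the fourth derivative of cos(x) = cos(x)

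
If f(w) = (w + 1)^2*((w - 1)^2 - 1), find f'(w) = 4*w^3 - 6*w - 2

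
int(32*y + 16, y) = 16*y^2 + 16*y + C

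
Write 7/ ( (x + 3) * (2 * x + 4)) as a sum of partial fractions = -7/(2*(x + 3)) + 7/(2*(x + 2))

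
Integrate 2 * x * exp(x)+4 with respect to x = 2*(x - 1)*(exp(x) + 2) + C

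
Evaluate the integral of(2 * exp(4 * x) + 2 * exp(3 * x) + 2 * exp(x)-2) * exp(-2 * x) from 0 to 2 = -1 + (-exp(-2) + 1 + exp(2))^2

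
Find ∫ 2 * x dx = x^2 + C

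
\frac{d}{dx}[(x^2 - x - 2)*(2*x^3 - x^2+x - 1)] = 10*x^4 - 12*x^3 - 6*x^2 - 1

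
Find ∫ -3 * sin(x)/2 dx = 3*cos(x)/2 + C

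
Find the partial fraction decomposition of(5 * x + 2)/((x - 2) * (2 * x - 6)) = -6/(x - 2) + 17/(2*(x - 3))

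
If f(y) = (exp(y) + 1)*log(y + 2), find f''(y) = (y^2*exp(y)*log(y + 2) + 4*y*exp(y)*log(y + 2) + 2*y*exp(y) + 4*exp(y)*log(y + 2) + 3*exp(y) - 1)/(y^2 + 4*y + 4)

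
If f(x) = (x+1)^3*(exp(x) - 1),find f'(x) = x^3*exp(x) + 6*x^2*exp(x) - 3*x^2 + 9*x*exp(x) - 6*x + 4*exp(x) - 3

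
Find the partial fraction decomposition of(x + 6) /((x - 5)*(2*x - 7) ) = -19/(3*(2*x - 7)) + 11/(3*(x - 5))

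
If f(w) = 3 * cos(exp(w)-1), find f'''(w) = 3*(exp(2*w)*sin(exp(w) - 1) - 3*exp(w)*cos(exp(w) - 1) - sin(exp(w) - 1))*exp(w)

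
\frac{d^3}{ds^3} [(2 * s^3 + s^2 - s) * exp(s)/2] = s^3*exp(s) + 19*s^2*exp(s)/2 + 41*s*exp(s)/2 + 15*exp(s)/2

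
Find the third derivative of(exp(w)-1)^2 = 8*exp(2*w) - 2*exp(w)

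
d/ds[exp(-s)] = -exp(-s)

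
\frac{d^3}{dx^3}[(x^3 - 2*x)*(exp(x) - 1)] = x^3*exp(x) + 9*x^2*exp(x) + 16*x*exp(x) - 6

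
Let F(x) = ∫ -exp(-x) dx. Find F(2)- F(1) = -exp(-1) + exp(-2)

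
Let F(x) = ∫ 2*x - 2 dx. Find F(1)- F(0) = -1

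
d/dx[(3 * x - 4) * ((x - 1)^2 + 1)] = 9*x^2 - 20*x + 14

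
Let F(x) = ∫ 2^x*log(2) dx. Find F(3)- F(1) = 6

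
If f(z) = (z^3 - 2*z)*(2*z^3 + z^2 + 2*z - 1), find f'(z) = 12*z^5 + 5*z^4 - 8*z^3 - 9*z^2 - 8*z + 2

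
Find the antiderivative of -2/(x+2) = -2*log(x + 2) + C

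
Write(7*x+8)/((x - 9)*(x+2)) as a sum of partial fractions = 6/(11*(x + 2)) + 71/(11*(x - 9))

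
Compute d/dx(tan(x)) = cos(x)^(-2)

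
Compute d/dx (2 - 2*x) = -2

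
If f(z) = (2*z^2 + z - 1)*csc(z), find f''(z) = (-2*z^2 + 4*z^2/sin(z)^2 - z - 8*z*cos(z)/sin(z) + 2*z/sin(z)^2 + 5 - 2*cos(z)/sin(z) - 2/sin(z)^2)/sin(z)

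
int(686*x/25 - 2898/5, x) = 343*x^2/25 - 2898*x/5 + C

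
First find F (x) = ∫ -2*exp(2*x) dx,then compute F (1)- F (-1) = -2*E - (-1 + E)^2 + (-1 + exp(-1))^2 + 2*exp(-1)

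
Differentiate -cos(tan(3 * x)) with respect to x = 3*sin(tan(3*x))/cos(3*x)^2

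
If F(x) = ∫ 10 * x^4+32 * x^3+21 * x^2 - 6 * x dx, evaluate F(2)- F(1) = 222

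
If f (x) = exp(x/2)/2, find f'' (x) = exp(x/2)/8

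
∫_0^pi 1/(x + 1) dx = log(1 + pi)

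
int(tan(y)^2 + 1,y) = tan(y) + C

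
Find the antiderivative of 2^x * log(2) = 2^x + C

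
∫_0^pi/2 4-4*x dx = 2 - 2*(-1 + pi/2)^2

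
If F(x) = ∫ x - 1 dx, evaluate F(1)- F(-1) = -2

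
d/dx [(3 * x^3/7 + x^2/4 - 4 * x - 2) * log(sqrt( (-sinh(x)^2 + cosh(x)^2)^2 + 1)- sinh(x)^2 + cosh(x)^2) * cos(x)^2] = (-3*x^3*sin(2*x)/7 - x^2*sin(2*x)/4 + 9*x^2*cos(2*x)/14 + 9*x^2/14 + 4*x*sin(2*x) + x*cos(2*x)/4 + x/4 - 2*sqrt(2)*cos(2*x + pi/4) - 2)*log(1 + sqrt(2))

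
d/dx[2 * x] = 2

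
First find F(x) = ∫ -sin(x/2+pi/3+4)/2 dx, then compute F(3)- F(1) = -cos(pi/3 + 9/2) + cos(pi/3 + 11/2)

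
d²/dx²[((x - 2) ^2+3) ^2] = 12*x^2 - 48*x + 60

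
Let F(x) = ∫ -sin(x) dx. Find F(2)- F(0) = -1 + cos(2)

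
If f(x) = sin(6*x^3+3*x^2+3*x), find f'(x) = 3*(6*x^2 + 2*x + 1)*cos(3*x*(2*x^2 + x + 1))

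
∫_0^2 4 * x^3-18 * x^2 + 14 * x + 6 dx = 8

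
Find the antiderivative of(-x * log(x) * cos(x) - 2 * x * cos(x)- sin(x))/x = (-log(x) - 2)*sin(x) + C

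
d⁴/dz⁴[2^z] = 2^z*log(2)^4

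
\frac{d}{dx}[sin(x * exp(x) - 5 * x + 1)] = (x*exp(x) + exp(x) - 5)*cos(x*exp(x) - 5*x + 1)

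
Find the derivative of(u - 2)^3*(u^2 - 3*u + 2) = 5*u^4 - 36*u^3 + 96*u^2 - 112*u + 48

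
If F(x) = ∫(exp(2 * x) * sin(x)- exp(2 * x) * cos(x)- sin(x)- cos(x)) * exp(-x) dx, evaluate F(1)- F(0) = (-E + exp(-1))*cos(1)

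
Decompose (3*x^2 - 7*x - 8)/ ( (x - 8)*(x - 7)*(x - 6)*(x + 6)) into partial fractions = -71/(1092*(x + 6)) + 29/(12*(x - 6)) - 90/(13*(x - 7)) + 32/(7*(x - 8))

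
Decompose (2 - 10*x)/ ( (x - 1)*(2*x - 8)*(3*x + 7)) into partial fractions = 3/(5*(3*x + 7)) + 2/(15*(x - 1)) - 1/(3*(x - 4))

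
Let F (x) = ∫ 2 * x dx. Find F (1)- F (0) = 1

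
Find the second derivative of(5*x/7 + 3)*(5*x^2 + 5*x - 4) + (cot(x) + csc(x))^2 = 150*x/7 + 260/7 - 2*cos(x)/sin(x)^2 - 8/sin(x)^2 + 12*cos(x)/sin(x)^4 + 12/sin(x)^4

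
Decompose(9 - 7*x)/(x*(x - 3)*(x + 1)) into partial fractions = 4/(x + 1) - 1/(x - 3) - 3/x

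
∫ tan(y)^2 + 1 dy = tan(y) + C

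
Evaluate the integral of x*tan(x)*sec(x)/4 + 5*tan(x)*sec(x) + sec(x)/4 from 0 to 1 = -5 + 21*sec(1)/4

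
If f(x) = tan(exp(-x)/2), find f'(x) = -exp(-x)/(cos(exp(-x)) + 1)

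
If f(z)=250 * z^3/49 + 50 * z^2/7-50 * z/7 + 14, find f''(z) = 1500*z/49 + 100/7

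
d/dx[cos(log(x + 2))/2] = -sin(log(x + 2))/(2*x + 4)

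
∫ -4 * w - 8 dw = -2*w^2 - 8*w + C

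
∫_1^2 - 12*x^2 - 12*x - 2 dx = -48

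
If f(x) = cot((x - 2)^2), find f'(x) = 2*(2 - x)/sin(x^2 - 4*x + 4)^2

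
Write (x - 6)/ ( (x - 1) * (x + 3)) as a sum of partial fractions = 9/(4*(x + 3)) - 5/(4*(x - 1))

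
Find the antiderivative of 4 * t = 2*t^2 + C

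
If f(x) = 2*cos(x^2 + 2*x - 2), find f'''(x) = 16*x^3*sin(x^2 + 2*x - 2) + 48*x^2*sin(x^2 + 2*x - 2) + 48*x*sin(x^2 + 2*x - 2) - 24*x*cos(x^2 + 2*x - 2) + 16*sin(x^2 + 2*x - 2) - 24*cos(x^2 + 2*x - 2)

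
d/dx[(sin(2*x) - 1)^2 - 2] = 2*sin(4*x) - 4*cos(2*x)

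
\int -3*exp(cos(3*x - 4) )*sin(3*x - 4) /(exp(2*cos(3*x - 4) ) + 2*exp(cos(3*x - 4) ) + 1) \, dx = exp(cos(3*x - 4))/(exp(cos(3*x - 4)) + 1) + C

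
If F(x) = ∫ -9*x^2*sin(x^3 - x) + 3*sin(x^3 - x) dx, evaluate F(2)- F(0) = -3 + 3*cos(6)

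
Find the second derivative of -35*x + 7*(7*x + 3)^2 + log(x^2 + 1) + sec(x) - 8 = (686*x^4 - x^4/cos(x) + 2*x^4/cos(x)^3 + 1370*x^2 - 2*x^2/cos(x) + 4*x^2/cos(x)^3 + 688 - 1/cos(x) + 2/cos(x)^3)/(x^4 + 2*x^2 + 1)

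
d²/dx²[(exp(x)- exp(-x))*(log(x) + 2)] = (x^2*exp(2*x)*log(x) + 2*x^2*exp(2*x) - x^2*log(x) - 2*x^2 + 2*x*exp(2*x) + 2*x - exp(2*x) + 1)*exp(-x)/x^2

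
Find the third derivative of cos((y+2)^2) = 8*y^3*sin(y^2 + 4*y + 4) + 48*y^2*sin(y^2 + 4*y + 4) + 96*y*sin(y^2 + 4*y + 4) - 12*y*cos(y^2 + 4*y + 4) + 64*sin(y^2 + 4*y + 4) - 24*cos(y^2 + 4*y + 4)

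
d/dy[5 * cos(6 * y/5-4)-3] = -6*sin(6*y/5 - 4)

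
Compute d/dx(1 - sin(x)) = -cos(x)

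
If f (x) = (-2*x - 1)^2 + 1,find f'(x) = 8*x + 4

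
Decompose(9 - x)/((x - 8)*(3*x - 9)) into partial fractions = -2/(5*(x - 3)) + 1/(15*(x - 8))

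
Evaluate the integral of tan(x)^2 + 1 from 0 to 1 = tan(1)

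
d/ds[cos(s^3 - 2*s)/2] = (1 - 3*s^2/2)*sin(s*(s^2 - 2))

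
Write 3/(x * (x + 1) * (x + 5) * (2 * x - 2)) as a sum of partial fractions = -1/(80*(x + 5)) + 3/(16*(x + 1)) + 1/(8*(x - 1)) - 3/(10*x)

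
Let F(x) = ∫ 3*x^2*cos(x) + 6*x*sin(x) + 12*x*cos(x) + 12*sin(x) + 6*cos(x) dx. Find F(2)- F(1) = -21*sin(1) + 42*sin(2)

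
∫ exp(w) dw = exp(w) + C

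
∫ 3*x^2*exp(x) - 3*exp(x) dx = 3*(x^2 - 2*x + 1)*exp(x) + C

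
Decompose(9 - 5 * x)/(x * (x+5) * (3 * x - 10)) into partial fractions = -69/(250*(3*x - 10)) + 34/(125*(x + 5)) - 9/(50*x)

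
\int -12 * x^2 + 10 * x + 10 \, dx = -4*x^3 + 5*x^2 + 10*x + C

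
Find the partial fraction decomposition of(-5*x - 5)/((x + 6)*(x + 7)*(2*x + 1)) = -10/(143*(2*x + 1)) + 30/(13*(x + 7)) - 25/(11*(x + 6))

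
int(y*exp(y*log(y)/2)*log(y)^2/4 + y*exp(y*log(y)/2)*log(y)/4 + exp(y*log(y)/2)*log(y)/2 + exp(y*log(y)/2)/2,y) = y*exp(y*log(y)/2)*log(y)/2 + C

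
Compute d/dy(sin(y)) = cos(y)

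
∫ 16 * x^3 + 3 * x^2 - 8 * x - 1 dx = 4*x^4 + x^3 - 4*x^2 - x + C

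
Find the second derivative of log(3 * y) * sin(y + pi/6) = (-y^2*log(y)*sin(y + pi/6) - y^2*log(3)*sin(y + pi/6) + 2*y*cos(y + pi/6) - sin(y + pi/6))/y^2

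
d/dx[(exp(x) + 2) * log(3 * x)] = (x*exp(x)*log(x) + x*exp(x)*log(3) + exp(x) + 2)/x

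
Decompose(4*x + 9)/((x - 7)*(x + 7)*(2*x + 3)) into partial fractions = -12/(187*(2*x + 3)) - 19/(154*(x + 7)) + 37/(238*(x - 7))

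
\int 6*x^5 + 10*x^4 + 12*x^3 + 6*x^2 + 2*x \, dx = x^6 + 2*x^5 + 3*x^4 + 2*x^3 + x^2 + C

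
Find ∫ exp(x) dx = exp(x) + C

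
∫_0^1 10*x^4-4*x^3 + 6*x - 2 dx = 2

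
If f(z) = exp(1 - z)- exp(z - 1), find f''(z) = (1 - exp(2*z - 2))*exp(1 - z)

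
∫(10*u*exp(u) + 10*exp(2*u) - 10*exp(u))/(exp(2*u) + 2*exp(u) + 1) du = (10*u*exp(u) - 23*exp(u) - 3)/(exp(u) + 1) + C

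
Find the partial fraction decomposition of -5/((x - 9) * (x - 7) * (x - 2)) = -1/(7*(x - 2)) + 1/(2*(x - 7)) - 5/(14*(x - 9))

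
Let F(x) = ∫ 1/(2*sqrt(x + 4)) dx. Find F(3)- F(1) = -sqrt(5) + sqrt(7)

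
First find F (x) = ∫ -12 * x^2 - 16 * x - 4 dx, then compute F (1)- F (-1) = -16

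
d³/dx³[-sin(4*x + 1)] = 64*cos(4*x + 1)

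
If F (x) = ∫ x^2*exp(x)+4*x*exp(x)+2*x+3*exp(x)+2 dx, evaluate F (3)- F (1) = -4*E + 12 + 16*exp(3)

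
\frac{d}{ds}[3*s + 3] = 3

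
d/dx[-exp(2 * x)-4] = -2*exp(2*x)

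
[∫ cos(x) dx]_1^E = -sin(1) + sin(E)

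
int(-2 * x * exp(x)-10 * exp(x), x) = 2*(-x - 4)*exp(x) + C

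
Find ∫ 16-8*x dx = -4*x^2 + 16*x + C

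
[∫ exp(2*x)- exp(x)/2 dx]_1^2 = -exp(2) + E/2 + exp(4)/2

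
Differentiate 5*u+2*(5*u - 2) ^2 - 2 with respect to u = 100*u - 35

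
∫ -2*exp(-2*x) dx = exp(-2*x) + C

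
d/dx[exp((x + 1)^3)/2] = 3*x^2*exp(x^3 + 3*x^2 + 3*x + 1)/2 + 3*x*exp(x^3 + 3*x^2 + 3*x + 1) + 3*exp(x^3 + 3*x^2 + 3*x + 1)/2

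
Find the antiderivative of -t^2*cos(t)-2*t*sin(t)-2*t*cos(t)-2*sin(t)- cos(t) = -(t + 1)^2*sin(t) + C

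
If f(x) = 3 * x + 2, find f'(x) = 3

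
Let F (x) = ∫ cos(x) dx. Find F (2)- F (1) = -sin(1) + sin(2)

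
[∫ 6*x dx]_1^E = -3 + 3*exp(2)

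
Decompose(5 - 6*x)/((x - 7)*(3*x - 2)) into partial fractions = -3/(19*(3*x - 2)) - 37/(19*(x - 7))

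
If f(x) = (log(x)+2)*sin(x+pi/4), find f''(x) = (-x^2*log(x)*sin(x + pi/4) - 2*x^2*sin(x + pi/4) + 2*x*cos(x + pi/4) - sin(x + pi/4))/x^2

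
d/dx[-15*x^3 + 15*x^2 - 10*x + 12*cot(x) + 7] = -45*x^2 + 30*x - 12*cot(x)^2 - 22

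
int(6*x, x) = 3*x^2 + C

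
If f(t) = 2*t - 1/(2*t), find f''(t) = -1/t^3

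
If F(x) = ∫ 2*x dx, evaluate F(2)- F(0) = 4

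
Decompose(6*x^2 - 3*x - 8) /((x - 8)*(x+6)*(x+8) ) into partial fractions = 25/(2*(x + 8)) - 113/(14*(x + 6)) + 11/(7*(x - 8))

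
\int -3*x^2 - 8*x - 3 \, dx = -x^3 - 4*x^2 - 3*x + C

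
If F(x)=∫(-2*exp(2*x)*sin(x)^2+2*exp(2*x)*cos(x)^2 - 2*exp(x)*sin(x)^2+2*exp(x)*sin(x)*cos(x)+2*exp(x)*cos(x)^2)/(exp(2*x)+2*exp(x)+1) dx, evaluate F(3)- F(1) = -E*sin(2)/(1 + E) + exp(3)*sin(6)/(1 + exp(3))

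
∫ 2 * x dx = x^2 + C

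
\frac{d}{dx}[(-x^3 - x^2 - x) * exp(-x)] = (x^3 - 2*x^2 - x - 1)*exp(-x)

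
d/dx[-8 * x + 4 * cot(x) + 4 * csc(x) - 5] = -4*cot(x)^2 - 4*cot(x)*csc(x) - 12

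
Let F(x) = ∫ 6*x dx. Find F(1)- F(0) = 3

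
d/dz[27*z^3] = 81*z^2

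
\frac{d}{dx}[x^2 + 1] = 2*x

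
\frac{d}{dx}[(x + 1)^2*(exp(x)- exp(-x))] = (x^2*exp(2*x) + x^2 + 4*x*exp(2*x) + 3*exp(2*x) - 1)*exp(-x)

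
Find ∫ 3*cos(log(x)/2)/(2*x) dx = 3*sin(log(x)/2) + C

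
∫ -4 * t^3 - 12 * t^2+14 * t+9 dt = -t^4 - 4*t^3 + 7*t^2 + 9*t + C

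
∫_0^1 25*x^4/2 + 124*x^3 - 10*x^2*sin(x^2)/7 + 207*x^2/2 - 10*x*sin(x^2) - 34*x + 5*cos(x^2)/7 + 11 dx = 40*cos(1)/7 + 57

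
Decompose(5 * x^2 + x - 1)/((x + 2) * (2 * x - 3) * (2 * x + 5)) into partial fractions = 111/(16*(2*x + 5)) + 47/(112*(2*x - 3)) - 17/(7*(x + 2))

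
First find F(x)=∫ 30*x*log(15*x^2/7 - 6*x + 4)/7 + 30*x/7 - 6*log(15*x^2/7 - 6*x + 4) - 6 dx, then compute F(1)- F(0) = -8*log(2) - log(7)/7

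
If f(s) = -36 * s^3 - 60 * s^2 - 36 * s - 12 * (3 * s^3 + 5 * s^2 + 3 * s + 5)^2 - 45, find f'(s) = -648*s^5 - 1800*s^4 - 2064*s^3 - 2268*s^2 - 1536*s - 396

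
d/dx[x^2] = 2*x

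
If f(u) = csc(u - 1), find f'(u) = -cot(u - 1)*csc(u - 1)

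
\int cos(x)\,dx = sin(x) + C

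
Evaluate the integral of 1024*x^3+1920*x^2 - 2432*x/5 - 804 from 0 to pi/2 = -400 - 4*pi^2/5 - 2*pi + 4*(-2*pi^2 - 5*pi + 10)^2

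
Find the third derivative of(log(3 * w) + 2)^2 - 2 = (4*log(w) + 2 + 4*log(3))/w^3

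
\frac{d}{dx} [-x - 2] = -1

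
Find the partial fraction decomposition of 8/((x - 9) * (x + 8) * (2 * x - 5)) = -32/(273*(2*x - 5)) + 8/(357*(x + 8)) + 8/(221*(x - 9))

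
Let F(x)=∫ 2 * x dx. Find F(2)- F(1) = 3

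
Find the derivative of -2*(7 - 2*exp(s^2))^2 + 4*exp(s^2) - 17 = -32*s*exp(2*s^2) + 120*s*exp(s^2)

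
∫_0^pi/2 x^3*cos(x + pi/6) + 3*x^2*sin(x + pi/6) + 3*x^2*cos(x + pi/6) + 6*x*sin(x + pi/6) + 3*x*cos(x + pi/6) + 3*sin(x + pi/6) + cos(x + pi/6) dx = -1/2 + sqrt(3)*(1 + pi/2)^3/2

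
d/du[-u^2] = -2*u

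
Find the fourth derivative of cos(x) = cos(x)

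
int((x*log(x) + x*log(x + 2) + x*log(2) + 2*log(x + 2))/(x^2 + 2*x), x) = log(2*x)*log(x + 2) + C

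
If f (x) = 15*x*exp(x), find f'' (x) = 15*x*exp(x) + 30*exp(x)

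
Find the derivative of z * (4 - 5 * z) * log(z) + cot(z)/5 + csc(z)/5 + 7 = -10*z*log(z) - 5*z + 4*log(z) - cot(z)^2/5 - cot(z)*csc(z)/5 + 19/5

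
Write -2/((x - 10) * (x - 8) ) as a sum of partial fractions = 1/(x - 8) - 1/(x - 10)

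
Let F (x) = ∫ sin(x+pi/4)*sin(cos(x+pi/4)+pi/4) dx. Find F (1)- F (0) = -cos(sqrt(2)/2 + pi/4) + cos(cos(pi/4 + 1) + pi/4)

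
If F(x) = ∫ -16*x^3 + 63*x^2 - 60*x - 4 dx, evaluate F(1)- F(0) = -17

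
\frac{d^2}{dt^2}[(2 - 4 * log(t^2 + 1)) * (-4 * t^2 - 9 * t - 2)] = (32*t^4*log(t^2 + 1) + 80*t^4 + 72*t^3 + 64*t^2*log(t^2 + 1) + 112*t^2 + 216*t + 32*log(t^2 + 1))/(t^4 + 2*t^2 + 1)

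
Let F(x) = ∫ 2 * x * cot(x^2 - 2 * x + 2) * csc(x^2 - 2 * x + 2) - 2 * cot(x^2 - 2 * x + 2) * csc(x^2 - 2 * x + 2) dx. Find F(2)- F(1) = -csc(2) + csc(1)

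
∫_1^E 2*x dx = -1 + exp(2)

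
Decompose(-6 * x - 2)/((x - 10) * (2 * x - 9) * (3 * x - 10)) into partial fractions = -99/(70*(3*x - 10)) + 116/(77*(2*x - 9)) - 31/(110*(x - 10))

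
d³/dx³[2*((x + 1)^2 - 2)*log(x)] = (4*x^2 - 4*x - 4)/x^3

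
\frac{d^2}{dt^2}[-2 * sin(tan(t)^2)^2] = -12*sin(2*tan(t)^2)*tan(t)^4 - 16*sin(2*tan(t)^2)*tan(t)^2 - 4*sin(2*tan(t)^2) - 16*cos(2*tan(t)^2)*tan(t)^6 - 32*cos(2*tan(t)^2)*tan(t)^4 - 16*cos(2*tan(t)^2)*tan(t)^2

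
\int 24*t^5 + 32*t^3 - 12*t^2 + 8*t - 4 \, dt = 4*t^6 + 8*t^4 - 4*t^3 + 4*t^2 - 4*t + C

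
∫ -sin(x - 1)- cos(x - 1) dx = sqrt(2)*cos(x - 1 + pi/4) + C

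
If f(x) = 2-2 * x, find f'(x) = -2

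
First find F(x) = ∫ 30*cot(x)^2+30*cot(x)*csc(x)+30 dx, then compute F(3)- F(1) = -30*csc(3) + 30*cot(1) + 30*csc(1) - 30*cot(3)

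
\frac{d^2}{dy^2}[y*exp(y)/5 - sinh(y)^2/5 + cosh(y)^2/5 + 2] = y*exp(y)/5 + 2*exp(y)/5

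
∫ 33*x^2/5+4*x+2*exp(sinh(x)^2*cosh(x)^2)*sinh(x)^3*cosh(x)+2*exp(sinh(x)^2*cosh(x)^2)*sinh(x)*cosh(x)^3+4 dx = 11*x^3/5 + 2*x^2 + 4*x + exp(cosh(4*x)/8 - 1/8) + C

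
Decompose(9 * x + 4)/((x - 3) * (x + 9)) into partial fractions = 77/(12*(x + 9)) + 31/(12*(x - 3))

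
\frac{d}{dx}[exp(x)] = exp(x)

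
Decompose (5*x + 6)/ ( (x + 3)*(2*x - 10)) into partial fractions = 9/(16*(x + 3)) + 31/(16*(x - 5))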